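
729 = 729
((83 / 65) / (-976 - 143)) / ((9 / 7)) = -581 / 654615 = -0.00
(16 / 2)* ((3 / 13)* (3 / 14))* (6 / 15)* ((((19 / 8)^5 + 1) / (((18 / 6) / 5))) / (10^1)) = 2.02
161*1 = 161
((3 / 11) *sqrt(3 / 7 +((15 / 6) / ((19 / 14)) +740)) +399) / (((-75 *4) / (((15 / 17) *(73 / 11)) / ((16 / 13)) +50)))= -4358011 / 59840 - 4681 *sqrt(13130026) / 12506560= -74.18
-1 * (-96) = 96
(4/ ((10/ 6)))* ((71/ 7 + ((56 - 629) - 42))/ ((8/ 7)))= -6351/ 5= -1270.20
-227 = -227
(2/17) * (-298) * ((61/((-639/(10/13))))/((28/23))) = 2090470/988533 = 2.11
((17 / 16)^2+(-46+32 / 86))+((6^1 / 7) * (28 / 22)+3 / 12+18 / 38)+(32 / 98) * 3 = -4701505973 / 112732928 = -41.70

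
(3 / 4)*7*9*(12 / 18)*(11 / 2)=693 / 4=173.25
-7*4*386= -10808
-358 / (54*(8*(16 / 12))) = -179 / 288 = -0.62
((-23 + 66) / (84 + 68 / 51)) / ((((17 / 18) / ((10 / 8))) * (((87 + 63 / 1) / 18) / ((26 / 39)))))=1161 / 21760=0.05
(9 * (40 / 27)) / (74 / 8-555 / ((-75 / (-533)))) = -800 / 236097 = -0.00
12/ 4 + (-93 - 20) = -110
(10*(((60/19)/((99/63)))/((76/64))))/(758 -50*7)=2800/67507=0.04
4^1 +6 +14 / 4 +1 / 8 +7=165 / 8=20.62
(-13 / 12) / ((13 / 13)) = -13 / 12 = -1.08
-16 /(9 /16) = -256 /9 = -28.44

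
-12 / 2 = -6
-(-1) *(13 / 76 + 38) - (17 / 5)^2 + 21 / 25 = 52157 / 1900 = 27.45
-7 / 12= -0.58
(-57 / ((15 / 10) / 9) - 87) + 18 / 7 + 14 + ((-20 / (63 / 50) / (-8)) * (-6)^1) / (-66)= -285688 / 693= -412.25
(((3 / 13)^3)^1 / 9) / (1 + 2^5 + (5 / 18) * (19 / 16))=864 / 21089003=0.00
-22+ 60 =38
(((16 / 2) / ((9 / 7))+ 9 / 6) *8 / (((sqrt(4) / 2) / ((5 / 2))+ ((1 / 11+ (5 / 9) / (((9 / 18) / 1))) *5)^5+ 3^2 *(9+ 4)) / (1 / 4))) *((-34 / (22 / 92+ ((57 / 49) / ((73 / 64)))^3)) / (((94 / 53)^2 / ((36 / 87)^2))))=-66447109000932468058331636247 / 24050493438554106477580180214378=-0.00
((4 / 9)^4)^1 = 256 / 6561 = 0.04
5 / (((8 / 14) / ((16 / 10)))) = 14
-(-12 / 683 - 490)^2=-112012041124 / 466489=-240117.22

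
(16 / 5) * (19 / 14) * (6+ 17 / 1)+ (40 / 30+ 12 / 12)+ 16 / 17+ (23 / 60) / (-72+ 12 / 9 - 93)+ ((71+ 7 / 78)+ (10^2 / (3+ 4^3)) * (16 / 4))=183431630791 / 1017833180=180.22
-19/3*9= -57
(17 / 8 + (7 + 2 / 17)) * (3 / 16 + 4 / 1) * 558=23497101 / 1088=21596.60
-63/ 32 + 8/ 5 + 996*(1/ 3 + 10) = 1646661/ 160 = 10291.63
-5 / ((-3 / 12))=20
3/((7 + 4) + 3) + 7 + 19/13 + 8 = 3035/182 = 16.68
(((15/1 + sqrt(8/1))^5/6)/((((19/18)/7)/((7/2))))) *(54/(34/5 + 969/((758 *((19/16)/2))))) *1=2039681622195 *sqrt(2)/161177 + 7778293889625/322354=42026420.38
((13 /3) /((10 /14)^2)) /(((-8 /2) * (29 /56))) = -4.10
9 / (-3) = -3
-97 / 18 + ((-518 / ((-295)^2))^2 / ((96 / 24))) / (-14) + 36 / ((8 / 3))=1105709105003 / 136320311250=8.11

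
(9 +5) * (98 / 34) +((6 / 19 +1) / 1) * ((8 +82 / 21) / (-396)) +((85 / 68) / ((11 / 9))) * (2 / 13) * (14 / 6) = 355129573 / 8729721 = 40.68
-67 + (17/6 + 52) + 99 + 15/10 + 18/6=274/3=91.33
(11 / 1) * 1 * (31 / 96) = 341 / 96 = 3.55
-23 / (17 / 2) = -46 / 17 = -2.71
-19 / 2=-9.50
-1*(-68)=68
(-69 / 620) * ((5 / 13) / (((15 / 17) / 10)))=-0.49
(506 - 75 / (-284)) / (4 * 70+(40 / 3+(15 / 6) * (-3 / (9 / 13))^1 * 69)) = -431337 / 386950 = -1.11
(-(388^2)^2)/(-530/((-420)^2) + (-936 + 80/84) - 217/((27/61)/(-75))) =-399784068311040/632118707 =-632450.94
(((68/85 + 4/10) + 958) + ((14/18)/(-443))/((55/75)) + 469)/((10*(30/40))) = 190.43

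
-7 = -7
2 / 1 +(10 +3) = 15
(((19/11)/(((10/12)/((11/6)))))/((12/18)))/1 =5.70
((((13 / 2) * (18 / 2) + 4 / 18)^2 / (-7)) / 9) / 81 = -159607 / 236196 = -0.68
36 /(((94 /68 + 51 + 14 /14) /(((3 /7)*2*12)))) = 29376 /4235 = 6.94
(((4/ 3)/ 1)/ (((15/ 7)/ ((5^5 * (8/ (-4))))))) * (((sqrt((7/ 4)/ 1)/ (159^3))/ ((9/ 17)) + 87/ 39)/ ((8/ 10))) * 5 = -6343750/ 117 - 1859375 * sqrt(7)/ 325593999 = -54220.10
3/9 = 1/3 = 0.33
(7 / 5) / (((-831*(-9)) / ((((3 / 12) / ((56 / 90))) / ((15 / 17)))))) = 17 / 199440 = 0.00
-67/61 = -1.10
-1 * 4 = -4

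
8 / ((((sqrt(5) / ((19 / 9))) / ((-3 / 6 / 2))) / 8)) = -304* sqrt(5) / 45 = -15.11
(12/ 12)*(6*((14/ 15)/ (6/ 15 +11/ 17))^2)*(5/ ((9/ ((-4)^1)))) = -2265760/ 213867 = -10.59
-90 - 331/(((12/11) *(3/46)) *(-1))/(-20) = -116143/360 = -322.62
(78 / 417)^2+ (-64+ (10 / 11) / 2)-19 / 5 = -67.31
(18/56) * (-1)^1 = -9/28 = -0.32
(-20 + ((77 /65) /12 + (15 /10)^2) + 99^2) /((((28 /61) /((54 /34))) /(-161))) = -24089197131 /4420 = -5450044.60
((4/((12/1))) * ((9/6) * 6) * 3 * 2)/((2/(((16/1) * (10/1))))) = 1440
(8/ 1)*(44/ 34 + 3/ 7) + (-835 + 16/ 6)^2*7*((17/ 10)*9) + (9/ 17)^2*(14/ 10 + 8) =1500997693731/ 20230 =74196623.52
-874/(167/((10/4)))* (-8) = 17480/167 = 104.67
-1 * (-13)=13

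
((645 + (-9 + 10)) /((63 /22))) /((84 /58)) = 206074 /1323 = 155.76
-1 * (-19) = 19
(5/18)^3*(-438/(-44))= 9125/42768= 0.21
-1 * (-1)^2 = -1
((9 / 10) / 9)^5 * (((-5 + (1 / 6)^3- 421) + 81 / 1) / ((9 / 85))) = -1266823 / 38880000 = -0.03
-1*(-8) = 8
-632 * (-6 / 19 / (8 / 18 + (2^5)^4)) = 8532 / 44826643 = 0.00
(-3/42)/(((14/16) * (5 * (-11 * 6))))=0.00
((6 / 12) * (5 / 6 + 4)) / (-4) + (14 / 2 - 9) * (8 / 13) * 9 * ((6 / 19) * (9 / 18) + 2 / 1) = -290555 / 11856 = -24.51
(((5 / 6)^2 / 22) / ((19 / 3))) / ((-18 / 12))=-0.00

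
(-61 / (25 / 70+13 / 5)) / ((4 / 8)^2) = -17080 / 207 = -82.51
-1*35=-35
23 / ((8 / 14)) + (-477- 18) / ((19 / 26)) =-48421 / 76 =-637.12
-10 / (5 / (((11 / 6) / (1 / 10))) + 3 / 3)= -55 / 7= -7.86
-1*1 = -1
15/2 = 7.50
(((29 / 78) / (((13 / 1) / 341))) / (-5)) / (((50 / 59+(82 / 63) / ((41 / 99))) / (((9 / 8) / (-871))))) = 12252471 / 19406716160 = 0.00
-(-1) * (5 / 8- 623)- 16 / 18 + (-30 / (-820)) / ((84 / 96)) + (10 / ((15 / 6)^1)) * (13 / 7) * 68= -2439989 / 20664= -118.08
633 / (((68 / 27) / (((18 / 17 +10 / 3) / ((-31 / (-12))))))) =3828384 / 8959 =427.32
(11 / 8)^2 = 121 / 64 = 1.89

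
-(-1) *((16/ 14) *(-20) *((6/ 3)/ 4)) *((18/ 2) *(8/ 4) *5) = -1028.57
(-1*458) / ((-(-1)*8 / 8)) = -458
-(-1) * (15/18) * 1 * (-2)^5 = -80/3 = -26.67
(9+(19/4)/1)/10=11/8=1.38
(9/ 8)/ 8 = 0.14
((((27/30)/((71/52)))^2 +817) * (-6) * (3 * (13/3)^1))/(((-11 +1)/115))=92406411357/126025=733238.73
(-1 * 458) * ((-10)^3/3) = 458000/3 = 152666.67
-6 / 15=-2 / 5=-0.40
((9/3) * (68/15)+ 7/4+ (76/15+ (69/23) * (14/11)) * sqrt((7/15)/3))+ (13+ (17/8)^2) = 1466 * sqrt(35)/2475+ 10517/320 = 36.37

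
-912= -912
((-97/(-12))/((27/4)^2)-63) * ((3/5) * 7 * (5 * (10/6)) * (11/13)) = -52896305/28431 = -1860.52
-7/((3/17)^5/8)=-327209.84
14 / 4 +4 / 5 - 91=-867 / 10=-86.70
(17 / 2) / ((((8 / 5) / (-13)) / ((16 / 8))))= -1105 / 8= -138.12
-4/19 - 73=-1391/19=-73.21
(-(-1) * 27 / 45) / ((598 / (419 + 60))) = 1437 / 2990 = 0.48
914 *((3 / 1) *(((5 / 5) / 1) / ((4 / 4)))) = 2742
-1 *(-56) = 56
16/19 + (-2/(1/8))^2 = 4880/19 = 256.84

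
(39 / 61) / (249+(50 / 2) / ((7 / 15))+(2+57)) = 273 / 154391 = 0.00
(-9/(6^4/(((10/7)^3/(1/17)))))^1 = -2125/6174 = -0.34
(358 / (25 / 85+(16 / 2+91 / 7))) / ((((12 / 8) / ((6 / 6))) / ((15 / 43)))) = 30430 / 7783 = 3.91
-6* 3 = -18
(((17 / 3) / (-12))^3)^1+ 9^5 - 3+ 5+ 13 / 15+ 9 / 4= 13776119771 / 233280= 59054.01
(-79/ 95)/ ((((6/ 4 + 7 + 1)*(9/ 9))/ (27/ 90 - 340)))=29.74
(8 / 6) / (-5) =-0.27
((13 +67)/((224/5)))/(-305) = -0.01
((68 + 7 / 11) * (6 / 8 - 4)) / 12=-9815 / 528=-18.59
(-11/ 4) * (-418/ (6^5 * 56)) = 2299/ 870912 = 0.00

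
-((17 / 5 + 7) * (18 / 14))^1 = -468 / 35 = -13.37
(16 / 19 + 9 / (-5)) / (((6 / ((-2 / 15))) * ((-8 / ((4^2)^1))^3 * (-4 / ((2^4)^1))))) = 2912 / 4275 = 0.68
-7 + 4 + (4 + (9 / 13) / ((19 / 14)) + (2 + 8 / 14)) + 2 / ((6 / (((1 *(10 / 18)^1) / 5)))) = 192268 / 46683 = 4.12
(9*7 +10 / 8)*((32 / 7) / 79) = 3.72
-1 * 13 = -13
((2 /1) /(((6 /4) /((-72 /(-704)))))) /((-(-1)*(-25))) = -3 /550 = -0.01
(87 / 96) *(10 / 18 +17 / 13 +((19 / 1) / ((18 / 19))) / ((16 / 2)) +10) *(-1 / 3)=-86681 / 19968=-4.34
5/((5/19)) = 19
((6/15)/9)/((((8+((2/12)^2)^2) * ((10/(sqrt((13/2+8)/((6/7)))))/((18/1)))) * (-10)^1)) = -216 * sqrt(609)/1296125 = -0.00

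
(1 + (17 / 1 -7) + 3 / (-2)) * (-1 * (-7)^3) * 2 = 6517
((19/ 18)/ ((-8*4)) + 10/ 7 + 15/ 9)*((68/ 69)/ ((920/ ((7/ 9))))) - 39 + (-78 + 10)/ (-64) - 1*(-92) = 4447936099/ 82270080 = 54.07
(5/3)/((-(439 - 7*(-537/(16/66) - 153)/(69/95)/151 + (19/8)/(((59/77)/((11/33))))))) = -4098140/1453644113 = -0.00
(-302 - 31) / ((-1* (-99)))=-37 / 11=-3.36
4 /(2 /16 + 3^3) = 32 /217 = 0.15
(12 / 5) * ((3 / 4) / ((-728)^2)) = 9 / 2649920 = 0.00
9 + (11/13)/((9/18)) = 139/13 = 10.69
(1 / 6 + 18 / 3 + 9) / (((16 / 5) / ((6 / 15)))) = 91 / 48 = 1.90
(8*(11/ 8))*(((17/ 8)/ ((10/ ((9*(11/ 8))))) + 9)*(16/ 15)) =27291/ 200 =136.46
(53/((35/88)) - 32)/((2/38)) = 67336/35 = 1923.89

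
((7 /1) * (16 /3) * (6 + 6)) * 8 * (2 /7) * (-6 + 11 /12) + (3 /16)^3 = -63963055 /12288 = -5205.33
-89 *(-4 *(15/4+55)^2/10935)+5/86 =42291085/376164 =112.43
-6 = -6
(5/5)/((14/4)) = 2/7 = 0.29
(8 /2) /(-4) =-1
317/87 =3.64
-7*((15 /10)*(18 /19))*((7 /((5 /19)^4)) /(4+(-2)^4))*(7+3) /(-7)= 1296351 /1250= 1037.08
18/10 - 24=-22.20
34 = 34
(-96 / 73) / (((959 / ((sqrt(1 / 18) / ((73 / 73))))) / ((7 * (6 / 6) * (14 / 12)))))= -56 * sqrt(2) / 30003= -0.00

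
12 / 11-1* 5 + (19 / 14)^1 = -2.55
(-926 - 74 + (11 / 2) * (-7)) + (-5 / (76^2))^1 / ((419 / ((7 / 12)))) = -30159834563 / 29041728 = -1038.50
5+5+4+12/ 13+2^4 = 402/ 13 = 30.92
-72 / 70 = -36 / 35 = -1.03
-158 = -158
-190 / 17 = -11.18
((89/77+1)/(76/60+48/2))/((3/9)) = 7470/29183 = 0.26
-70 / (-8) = 35 / 4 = 8.75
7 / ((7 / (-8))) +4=-4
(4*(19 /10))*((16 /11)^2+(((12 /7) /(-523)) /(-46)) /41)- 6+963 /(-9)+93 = -8188882568 /2088655415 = -3.92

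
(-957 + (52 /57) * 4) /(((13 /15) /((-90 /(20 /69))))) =168728805 /494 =341556.29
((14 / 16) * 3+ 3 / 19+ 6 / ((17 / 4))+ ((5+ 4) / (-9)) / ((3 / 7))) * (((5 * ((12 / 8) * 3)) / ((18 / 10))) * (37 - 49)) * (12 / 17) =-1082175 / 5491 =-197.08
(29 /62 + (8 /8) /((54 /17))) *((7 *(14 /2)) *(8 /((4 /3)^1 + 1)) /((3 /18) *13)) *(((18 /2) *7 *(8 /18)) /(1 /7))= 14378560 /1209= 11892.94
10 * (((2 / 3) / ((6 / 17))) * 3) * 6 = 340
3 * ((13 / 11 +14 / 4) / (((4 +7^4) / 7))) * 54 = 58401 / 26455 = 2.21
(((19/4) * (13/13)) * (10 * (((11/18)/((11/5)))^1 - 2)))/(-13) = 2945/468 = 6.29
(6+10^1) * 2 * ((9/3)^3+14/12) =2704/3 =901.33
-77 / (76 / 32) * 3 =-1848 / 19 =-97.26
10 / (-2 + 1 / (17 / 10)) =-85 / 12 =-7.08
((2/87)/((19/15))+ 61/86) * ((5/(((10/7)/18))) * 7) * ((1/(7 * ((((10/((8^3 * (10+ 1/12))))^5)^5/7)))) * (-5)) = -14149906635822985761642929485178743218530471780394667103499508478120870093183263010983757803402871963648/132950206753498971462249755859375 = -106430121331500598094257800000000000000000000000000000000000000000000000.00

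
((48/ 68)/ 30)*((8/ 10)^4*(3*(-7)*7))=-1.42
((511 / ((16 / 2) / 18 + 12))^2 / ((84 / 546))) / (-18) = -623493 / 1024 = -608.88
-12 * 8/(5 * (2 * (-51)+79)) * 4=384/115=3.34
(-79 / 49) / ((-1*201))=79 / 9849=0.01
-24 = -24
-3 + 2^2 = 1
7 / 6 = 1.17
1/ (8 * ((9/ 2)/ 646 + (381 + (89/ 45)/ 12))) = 43605/ 132967964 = 0.00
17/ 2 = 8.50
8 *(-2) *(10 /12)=-40 /3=-13.33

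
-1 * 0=0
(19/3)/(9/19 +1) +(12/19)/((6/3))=7363/1596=4.61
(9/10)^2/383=81/38300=0.00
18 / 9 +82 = 84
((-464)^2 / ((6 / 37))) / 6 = 1991488 / 9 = 221276.44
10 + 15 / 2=35 / 2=17.50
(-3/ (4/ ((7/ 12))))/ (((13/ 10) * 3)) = -35/ 312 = -0.11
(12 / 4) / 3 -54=-53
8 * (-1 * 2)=-16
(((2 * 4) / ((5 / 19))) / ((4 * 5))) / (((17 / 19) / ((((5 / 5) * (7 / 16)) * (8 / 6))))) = 2527 / 2550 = 0.99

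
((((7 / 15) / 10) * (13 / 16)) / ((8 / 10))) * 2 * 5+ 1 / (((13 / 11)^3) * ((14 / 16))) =3443905 / 2952768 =1.17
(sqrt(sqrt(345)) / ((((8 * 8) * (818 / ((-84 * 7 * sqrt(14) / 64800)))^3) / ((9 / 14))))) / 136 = -117649 * sqrt(14) * 345^(1 / 4) / 83352295253311488000000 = -0.00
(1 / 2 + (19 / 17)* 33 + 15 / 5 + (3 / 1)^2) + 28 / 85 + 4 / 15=25489 / 510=49.98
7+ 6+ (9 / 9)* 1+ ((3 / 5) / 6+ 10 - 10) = 141 / 10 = 14.10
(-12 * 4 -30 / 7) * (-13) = 4758 / 7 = 679.71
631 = 631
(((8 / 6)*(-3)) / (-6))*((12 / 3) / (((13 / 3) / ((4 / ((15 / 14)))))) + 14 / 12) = 1799 / 585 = 3.08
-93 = -93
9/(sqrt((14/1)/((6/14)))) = 9*sqrt(6)/14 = 1.57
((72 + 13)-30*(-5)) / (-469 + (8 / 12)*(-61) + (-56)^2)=705 / 7879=0.09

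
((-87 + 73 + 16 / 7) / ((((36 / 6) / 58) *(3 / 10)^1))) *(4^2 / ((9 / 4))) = -1521920 / 567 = -2684.16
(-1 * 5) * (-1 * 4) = 20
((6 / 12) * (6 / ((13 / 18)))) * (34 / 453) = 0.31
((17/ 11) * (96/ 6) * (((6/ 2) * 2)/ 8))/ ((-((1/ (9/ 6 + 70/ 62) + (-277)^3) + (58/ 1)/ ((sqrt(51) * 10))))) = 392955510 * sqrt(51)/ 84164060894675315806703 + 73438680437018550/ 84164060894675315806703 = 0.00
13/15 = 0.87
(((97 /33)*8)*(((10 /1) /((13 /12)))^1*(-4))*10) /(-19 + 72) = -1241600 /7579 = -163.82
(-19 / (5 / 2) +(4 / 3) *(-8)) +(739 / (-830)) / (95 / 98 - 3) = -883405 / 49551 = -17.83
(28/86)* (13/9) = 182/387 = 0.47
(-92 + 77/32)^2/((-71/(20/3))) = -41098445/54528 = -753.71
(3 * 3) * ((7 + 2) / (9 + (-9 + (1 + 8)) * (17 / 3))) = 9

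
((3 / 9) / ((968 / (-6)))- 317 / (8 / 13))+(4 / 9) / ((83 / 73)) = -372203665 / 723096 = -514.74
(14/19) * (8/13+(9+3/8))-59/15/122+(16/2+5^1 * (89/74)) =713883383/33448740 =21.34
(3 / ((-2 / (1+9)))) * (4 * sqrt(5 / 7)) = -60 * sqrt(35) / 7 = -50.71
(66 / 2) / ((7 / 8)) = 37.71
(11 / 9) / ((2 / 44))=242 / 9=26.89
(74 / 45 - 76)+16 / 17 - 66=-106652 / 765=-139.41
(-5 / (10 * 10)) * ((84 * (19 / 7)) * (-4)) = 45.60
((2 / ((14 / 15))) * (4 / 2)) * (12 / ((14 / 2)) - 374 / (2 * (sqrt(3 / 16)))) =-1843.47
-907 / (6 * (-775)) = 907 / 4650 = 0.20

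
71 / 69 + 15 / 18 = 257 / 138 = 1.86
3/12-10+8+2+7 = 7.25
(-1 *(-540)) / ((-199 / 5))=-2700 / 199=-13.57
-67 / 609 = -0.11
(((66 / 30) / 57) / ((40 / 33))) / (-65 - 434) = -121 / 1896200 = -0.00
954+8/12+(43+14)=1011.67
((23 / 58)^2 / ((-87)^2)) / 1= 529 / 25462116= 0.00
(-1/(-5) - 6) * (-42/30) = 203/25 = 8.12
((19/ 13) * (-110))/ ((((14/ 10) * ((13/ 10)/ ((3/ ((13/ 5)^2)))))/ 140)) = -156750000/ 28561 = -5488.25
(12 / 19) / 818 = 6 / 7771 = 0.00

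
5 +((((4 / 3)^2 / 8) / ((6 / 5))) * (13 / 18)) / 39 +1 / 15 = 36961 / 7290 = 5.07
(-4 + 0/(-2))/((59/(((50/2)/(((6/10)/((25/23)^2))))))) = -312500/93633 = -3.34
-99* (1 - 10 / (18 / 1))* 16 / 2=-352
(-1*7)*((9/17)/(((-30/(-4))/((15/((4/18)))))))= -567/17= -33.35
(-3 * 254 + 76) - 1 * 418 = -1104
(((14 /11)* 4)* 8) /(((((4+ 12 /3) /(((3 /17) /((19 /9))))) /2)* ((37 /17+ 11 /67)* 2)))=50652 /278597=0.18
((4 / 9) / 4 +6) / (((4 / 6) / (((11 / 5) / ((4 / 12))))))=121 / 2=60.50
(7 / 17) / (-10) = -7 / 170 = -0.04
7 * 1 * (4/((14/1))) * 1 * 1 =2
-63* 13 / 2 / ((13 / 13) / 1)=-819 / 2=-409.50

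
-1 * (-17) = 17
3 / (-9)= -1 / 3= -0.33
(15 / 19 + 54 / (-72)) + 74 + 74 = 11251 / 76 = 148.04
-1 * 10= -10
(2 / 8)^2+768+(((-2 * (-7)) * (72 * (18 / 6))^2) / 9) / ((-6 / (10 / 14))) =-125951 / 16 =-7871.94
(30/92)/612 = 5/9384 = 0.00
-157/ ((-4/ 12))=471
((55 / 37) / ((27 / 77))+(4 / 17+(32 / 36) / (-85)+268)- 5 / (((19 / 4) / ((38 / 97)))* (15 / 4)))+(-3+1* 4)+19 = 2408049179 / 8236755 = 292.35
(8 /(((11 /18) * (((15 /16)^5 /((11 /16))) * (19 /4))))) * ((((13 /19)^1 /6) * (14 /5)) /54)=190840832 /12336046875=0.02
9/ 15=3/ 5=0.60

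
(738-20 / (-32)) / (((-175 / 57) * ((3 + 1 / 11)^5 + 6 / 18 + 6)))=-162732211389 / 195112737400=-0.83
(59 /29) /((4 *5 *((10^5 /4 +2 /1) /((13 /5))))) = 0.00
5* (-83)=-415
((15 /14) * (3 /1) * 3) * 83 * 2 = 11205 /7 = 1600.71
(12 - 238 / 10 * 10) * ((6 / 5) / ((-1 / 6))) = 8136 / 5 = 1627.20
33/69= 11/23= 0.48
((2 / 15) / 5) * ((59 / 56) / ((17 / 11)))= 649 / 35700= 0.02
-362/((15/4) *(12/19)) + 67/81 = -61567/405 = -152.02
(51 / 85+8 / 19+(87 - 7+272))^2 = 1124730369 / 9025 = 124623.86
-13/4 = -3.25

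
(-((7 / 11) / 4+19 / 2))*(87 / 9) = -12325 / 132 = -93.37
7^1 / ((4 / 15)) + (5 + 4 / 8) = 127 / 4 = 31.75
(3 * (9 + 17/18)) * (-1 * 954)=-28461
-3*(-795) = 2385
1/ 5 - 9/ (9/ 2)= -9/ 5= -1.80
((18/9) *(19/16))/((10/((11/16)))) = 209/1280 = 0.16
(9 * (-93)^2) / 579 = 25947 / 193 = 134.44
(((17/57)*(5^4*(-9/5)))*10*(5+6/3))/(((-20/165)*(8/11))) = 80994375/304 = 266428.87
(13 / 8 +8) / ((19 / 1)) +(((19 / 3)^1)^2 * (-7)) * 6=-767977 / 456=-1684.16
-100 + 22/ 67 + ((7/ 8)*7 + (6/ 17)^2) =-93.42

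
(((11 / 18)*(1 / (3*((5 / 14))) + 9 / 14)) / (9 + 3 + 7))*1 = 3641 / 71820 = 0.05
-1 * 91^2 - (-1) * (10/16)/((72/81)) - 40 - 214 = -546195/64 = -8534.30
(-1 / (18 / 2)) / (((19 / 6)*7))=-2 / 399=-0.01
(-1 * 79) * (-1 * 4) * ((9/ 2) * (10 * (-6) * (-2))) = 170640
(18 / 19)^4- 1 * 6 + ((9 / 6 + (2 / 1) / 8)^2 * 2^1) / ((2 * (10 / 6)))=-34998813 / 10425680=-3.36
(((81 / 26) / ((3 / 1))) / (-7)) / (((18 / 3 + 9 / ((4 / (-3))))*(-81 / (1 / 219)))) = -2 / 179361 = -0.00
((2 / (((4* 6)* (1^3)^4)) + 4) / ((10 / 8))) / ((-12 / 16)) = -196 / 45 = -4.36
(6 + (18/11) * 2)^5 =11040808032/161051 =68554.73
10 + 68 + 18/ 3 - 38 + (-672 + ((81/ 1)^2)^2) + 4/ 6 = 129138287/ 3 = 43046095.67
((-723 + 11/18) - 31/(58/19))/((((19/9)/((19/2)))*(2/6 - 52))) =286791/4495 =63.80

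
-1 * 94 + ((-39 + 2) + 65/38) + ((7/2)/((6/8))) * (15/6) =-117.62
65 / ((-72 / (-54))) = 195 / 4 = 48.75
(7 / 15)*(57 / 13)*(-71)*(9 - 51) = 396606 / 65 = 6101.63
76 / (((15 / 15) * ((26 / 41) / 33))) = 3954.92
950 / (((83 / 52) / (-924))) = -45645600 / 83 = -549946.99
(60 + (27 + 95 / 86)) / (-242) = -7577 / 20812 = -0.36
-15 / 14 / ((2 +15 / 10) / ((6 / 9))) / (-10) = 1 / 49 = 0.02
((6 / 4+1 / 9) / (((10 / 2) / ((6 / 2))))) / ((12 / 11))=319 / 360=0.89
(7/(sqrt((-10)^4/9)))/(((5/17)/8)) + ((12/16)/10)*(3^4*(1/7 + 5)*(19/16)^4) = 7780398531/114688000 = 67.84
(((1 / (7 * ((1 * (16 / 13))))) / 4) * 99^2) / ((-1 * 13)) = -9801 / 448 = -21.88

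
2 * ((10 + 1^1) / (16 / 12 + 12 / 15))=165 / 16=10.31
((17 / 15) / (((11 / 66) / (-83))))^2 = 7963684 / 25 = 318547.36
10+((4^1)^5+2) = 1036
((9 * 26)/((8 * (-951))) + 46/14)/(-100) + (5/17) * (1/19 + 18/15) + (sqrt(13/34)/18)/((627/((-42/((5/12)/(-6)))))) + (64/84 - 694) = -35056140787/50593200 + 28 * sqrt(442)/17765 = -692.87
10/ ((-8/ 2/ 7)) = -35/ 2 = -17.50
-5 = -5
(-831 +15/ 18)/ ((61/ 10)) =-24905/ 183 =-136.09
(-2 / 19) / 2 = -1 / 19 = -0.05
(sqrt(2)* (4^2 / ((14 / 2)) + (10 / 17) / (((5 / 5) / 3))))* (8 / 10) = 1928* sqrt(2) / 595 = 4.58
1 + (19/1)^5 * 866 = 2144301735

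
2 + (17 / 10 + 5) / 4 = 147 / 40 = 3.68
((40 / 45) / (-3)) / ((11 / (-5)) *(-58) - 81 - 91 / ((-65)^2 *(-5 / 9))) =-3250 / 511569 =-0.01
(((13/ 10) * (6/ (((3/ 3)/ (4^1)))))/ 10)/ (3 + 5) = 39/ 100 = 0.39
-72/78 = -12/13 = -0.92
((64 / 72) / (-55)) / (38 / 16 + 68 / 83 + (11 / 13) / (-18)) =-69056 / 13447775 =-0.01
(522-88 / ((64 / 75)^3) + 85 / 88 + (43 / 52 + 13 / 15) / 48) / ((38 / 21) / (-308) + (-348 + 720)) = 1.03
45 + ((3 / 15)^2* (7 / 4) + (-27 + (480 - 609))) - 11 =-12193 / 100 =-121.93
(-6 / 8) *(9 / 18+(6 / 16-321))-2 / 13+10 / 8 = 100335 / 416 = 241.19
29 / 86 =0.34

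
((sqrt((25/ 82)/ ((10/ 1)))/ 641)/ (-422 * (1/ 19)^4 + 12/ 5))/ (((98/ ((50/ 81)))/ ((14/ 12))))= 0.00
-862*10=-8620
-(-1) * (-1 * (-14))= 14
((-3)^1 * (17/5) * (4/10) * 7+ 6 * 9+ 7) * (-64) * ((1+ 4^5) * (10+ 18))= -59585792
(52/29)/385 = 52/11165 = 0.00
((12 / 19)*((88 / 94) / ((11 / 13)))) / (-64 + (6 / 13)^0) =-208 / 18753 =-0.01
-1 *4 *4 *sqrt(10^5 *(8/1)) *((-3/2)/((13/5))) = 48000 *sqrt(5)/13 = 8256.25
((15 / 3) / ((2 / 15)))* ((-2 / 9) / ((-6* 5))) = 5 / 18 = 0.28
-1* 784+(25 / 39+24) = -29615 / 39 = -759.36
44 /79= 0.56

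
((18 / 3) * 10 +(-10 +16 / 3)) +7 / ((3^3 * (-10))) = 14933 / 270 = 55.31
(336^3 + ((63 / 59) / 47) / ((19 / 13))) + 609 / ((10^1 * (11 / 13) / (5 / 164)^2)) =1182583133352267087 / 31175530144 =37933056.08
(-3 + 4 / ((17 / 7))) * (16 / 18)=-184 / 153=-1.20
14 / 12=1.17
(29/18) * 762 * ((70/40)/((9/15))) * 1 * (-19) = -2449195/36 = -68033.19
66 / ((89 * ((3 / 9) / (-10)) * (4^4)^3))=-495 / 373293056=-0.00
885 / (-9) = -295 / 3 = -98.33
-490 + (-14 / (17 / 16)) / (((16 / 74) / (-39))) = 32074 / 17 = 1886.71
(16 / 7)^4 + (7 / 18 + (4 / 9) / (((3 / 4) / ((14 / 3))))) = 30.45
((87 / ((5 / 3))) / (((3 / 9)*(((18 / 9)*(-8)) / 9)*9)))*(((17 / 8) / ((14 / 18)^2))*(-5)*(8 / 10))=1078191 / 7840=137.52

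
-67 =-67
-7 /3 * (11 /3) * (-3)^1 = 77 /3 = 25.67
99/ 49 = 2.02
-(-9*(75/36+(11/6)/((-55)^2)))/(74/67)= 1382277/81400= 16.98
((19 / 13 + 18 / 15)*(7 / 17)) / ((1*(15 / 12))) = 4844 / 5525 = 0.88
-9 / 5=-1.80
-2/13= -0.15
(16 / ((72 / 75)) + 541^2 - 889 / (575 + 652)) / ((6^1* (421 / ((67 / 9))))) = 12031161458 / 13947309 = 862.62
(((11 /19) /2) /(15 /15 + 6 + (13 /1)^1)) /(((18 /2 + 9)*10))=11 /136800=0.00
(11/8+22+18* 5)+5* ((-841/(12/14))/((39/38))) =-4368001/936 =-4666.67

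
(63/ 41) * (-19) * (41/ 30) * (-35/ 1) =2793/ 2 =1396.50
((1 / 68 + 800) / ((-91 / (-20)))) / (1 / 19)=5168095 / 1547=3340.72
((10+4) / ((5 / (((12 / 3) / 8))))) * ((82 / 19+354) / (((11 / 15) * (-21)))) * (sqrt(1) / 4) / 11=-1702 / 2299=-0.74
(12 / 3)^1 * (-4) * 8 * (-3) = 384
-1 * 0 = 0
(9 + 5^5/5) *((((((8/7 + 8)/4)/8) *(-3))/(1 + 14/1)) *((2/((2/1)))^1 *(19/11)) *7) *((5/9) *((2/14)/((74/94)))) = -1132324/25641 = -44.16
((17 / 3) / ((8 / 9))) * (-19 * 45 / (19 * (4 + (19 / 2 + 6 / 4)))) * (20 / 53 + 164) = -166617 / 53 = -3143.72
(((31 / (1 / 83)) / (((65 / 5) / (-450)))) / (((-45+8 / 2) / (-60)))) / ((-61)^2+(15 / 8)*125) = -555768000 / 16865719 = -32.95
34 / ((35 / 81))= 2754 / 35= 78.69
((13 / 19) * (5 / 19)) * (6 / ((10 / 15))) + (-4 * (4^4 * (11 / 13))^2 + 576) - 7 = -11415899078 / 61009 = -187118.28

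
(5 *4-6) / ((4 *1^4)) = 7 / 2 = 3.50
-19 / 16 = -1.19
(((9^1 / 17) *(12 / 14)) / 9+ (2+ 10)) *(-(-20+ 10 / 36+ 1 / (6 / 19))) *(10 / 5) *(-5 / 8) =-178055 / 714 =-249.38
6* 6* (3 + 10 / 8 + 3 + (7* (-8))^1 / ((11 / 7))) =-11241 / 11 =-1021.91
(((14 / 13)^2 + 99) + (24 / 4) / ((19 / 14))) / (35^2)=335809 / 3933475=0.09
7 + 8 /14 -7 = 4 /7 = 0.57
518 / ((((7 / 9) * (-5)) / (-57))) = 37962 / 5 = 7592.40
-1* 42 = -42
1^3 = 1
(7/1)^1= 7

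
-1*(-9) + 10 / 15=29 / 3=9.67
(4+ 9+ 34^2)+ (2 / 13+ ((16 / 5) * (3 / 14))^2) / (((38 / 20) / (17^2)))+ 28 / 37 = 2831683783 / 2239055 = 1264.68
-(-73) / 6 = 12.17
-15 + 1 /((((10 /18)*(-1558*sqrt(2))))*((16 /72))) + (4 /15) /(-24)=-1351 /90 -81*sqrt(2) /31160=-15.01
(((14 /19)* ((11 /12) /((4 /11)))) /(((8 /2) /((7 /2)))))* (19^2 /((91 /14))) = 112651 /1248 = 90.27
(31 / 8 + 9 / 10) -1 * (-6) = 431 / 40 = 10.78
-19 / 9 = -2.11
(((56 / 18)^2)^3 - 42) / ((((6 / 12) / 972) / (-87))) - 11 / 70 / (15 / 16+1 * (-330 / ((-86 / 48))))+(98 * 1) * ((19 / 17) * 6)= -2693291182553465204 / 18415068525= -146254746.70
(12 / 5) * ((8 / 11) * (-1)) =-96 / 55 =-1.75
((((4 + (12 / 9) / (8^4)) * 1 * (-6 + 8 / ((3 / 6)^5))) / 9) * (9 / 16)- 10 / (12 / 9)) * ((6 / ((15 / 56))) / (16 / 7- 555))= -13247689 / 5942784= -2.23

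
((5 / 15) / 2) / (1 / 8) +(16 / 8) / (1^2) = 10 / 3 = 3.33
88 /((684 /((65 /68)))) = 715 /5814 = 0.12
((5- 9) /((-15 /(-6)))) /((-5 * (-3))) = -8 /75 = -0.11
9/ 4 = 2.25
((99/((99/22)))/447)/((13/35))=770/5811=0.13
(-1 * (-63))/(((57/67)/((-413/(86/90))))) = -26149095/817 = -32006.24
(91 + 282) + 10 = 383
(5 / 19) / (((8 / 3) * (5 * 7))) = 3 / 1064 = 0.00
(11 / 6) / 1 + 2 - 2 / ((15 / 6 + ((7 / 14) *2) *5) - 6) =5 / 2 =2.50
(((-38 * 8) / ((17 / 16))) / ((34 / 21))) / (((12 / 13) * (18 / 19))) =-525616 / 2601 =-202.08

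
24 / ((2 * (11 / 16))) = 192 / 11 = 17.45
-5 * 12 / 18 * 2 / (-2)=10 / 3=3.33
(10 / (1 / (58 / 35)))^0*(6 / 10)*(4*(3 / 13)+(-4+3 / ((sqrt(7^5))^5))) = -24 / 13+9*sqrt(7) / 484445052035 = -1.85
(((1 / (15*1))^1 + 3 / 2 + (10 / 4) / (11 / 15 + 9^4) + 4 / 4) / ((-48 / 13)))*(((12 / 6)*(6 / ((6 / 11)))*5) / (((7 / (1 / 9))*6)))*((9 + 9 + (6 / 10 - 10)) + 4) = -1083929561 / 425200320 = -2.55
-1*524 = -524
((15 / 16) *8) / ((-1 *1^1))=-15 / 2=-7.50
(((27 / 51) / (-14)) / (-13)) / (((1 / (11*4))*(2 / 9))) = 891 / 1547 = 0.58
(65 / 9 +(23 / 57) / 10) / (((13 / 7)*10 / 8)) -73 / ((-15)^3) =3.15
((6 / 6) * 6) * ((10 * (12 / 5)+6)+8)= 228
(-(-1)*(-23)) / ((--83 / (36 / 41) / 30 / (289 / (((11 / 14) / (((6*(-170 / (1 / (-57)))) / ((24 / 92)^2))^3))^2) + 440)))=-547110056699164022425041550380223767294981600 / 411763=-1328701356603589983619319000000000000000.00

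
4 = 4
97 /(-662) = -97 /662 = -0.15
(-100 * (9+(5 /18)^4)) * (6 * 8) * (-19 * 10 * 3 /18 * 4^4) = 2299234688000 /6561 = 350439672.00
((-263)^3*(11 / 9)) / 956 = -200105917 / 8604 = -23257.31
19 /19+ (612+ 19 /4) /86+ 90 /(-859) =2383689 /295496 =8.07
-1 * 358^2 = -128164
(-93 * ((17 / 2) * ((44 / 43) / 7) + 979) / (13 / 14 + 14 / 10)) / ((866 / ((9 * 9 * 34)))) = -377847822330 / 3034897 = -124501.04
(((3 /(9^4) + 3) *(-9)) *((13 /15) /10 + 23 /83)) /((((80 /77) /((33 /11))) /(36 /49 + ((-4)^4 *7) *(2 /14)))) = -14687701633 /2016900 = -7282.32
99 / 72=11 / 8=1.38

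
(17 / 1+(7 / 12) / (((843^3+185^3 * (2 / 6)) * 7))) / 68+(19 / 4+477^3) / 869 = 4840202688270454639 / 38754960583648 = 124892.47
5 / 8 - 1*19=-147 / 8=-18.38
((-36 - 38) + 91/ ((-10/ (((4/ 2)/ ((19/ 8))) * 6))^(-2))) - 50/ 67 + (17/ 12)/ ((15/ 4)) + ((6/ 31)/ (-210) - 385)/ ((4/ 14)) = -1065.42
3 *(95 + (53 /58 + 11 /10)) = 42201 /145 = 291.04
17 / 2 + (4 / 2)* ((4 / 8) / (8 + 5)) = 223 / 26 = 8.58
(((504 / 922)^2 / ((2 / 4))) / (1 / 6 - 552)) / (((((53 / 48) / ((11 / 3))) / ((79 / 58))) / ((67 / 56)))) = -82316736 / 14045725411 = -0.01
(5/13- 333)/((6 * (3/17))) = -36754/117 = -314.14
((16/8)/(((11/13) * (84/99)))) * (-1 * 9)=-351/14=-25.07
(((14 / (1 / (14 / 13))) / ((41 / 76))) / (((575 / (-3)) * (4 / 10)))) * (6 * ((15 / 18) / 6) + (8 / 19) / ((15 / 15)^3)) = -2156 / 4715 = -0.46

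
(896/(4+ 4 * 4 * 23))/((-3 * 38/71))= -7952/5301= -1.50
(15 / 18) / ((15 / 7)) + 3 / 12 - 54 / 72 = -1 / 9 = -0.11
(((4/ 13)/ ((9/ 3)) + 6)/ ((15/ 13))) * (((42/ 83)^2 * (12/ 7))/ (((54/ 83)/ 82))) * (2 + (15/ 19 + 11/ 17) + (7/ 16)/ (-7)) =70061866/ 70965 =987.27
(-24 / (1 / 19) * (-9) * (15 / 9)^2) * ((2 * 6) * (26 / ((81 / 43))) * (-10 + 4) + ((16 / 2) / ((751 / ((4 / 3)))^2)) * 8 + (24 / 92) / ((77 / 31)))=-11314792124551600 / 998845771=-11327867.08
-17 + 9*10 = 73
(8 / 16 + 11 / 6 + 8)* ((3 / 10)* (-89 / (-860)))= 2759 / 8600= 0.32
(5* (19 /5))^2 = 361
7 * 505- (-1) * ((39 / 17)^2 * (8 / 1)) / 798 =135876823 / 38437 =3535.05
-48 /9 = -16 /3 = -5.33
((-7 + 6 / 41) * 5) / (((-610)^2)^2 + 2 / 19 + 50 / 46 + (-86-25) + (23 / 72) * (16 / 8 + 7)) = -4911880 / 19846074640432683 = -0.00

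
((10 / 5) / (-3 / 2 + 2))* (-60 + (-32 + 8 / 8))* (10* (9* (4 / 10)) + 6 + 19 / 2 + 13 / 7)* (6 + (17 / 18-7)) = 1079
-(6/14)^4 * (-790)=63990/2401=26.65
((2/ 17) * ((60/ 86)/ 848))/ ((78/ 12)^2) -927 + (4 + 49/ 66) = -922.26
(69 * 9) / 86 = 621 / 86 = 7.22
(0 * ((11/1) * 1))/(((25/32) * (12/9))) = 0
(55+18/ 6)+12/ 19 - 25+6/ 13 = 8421/ 247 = 34.09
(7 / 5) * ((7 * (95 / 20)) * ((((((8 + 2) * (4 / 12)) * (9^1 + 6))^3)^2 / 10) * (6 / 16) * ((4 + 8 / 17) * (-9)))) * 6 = -111938203125000 / 17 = -6584600183823.53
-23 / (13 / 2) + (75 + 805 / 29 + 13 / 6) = 229337 / 2262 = 101.39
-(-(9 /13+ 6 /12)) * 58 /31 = 29 /13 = 2.23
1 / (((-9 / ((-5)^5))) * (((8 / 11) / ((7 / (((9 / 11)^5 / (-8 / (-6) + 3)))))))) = 503787659375 / 12754584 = 39498.56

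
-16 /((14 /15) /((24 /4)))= -720 /7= -102.86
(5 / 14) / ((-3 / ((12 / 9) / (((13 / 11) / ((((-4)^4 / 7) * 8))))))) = -225280 / 5733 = -39.30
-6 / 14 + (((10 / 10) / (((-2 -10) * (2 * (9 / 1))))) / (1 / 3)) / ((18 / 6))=-655 / 1512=-0.43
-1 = -1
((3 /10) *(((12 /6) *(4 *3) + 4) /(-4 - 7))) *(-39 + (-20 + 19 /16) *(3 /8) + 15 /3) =22071 /704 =31.35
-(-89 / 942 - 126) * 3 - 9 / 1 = 369.28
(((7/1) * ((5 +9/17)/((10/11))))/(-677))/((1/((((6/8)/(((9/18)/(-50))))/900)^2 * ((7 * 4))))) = -25333/2071620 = -0.01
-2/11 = -0.18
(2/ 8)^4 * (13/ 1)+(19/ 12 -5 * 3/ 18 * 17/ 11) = 975/ 2816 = 0.35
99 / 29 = 3.41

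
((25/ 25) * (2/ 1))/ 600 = 1/ 300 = 0.00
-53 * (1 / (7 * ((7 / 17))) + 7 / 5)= -22684 / 245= -92.59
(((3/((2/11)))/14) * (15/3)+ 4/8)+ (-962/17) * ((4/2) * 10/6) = -260231/1428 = -182.23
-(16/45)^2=-256/2025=-0.13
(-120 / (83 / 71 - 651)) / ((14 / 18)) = 38340 / 161483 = 0.24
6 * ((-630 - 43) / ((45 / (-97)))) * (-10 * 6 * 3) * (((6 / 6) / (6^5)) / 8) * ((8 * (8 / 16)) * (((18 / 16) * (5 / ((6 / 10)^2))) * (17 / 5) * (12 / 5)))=-5548885 / 432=-12844.64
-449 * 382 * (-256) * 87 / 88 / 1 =477506112 / 11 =43409646.55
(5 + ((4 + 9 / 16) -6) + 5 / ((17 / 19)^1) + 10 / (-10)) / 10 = 2217 / 2720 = 0.82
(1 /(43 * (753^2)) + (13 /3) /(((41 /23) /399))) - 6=963576795668 /999636867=963.93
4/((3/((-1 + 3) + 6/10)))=52/15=3.47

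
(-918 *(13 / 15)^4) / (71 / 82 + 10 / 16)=-318512272 / 916875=-347.39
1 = 1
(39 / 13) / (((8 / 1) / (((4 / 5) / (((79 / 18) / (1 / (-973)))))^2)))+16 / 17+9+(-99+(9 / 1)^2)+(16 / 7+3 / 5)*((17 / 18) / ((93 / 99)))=-2408956418467357 / 467069746215450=-5.16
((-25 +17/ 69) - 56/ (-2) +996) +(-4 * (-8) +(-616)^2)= 26253620/ 69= 380487.25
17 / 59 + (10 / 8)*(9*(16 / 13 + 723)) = 24997709 / 3068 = 8147.88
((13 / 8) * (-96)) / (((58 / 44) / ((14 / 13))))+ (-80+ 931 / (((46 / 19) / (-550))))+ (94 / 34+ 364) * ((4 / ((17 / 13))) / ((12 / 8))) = -121994950501 / 578289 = -210958.45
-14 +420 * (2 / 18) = 98 / 3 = 32.67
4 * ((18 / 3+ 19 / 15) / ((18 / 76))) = 16568 / 135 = 122.73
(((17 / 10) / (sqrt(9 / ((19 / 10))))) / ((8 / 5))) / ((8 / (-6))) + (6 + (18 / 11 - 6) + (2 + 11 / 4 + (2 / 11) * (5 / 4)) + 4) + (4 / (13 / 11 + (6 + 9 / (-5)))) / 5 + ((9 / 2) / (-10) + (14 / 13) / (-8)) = 1077001 / 105820 - 17 * sqrt(190) / 640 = 9.81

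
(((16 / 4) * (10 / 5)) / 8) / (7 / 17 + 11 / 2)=34 / 201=0.17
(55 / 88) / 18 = 5 / 144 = 0.03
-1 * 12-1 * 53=-65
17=17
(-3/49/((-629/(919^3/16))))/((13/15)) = 34926820155/6410768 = 5448.15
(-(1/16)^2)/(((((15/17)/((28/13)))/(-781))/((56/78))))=650573/121680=5.35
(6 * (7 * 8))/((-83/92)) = -30912/83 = -372.43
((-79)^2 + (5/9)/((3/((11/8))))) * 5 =6740555/216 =31206.27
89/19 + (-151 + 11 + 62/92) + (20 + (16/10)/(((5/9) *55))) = -137707947/1201750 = -114.59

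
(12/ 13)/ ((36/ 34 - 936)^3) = -4913/ 4349724315066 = -0.00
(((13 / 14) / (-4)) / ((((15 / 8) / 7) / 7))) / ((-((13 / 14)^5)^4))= 585677787976993610924032 / 21928804355631691660155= 26.71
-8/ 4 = -2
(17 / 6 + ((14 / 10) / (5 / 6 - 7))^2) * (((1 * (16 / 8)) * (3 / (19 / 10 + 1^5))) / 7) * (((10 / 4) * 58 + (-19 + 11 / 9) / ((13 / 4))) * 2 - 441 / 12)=67179773009 / 325151190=206.61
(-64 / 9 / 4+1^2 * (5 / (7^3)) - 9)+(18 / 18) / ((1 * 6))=-65423 / 6174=-10.60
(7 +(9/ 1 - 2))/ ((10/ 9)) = 63/ 5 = 12.60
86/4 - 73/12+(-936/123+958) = 475177/492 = 965.81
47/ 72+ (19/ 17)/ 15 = 4451/ 6120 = 0.73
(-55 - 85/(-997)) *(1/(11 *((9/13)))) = -237250/32901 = -7.21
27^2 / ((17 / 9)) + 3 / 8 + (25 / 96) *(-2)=314809 / 816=385.80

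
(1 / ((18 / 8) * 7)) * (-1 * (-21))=4 / 3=1.33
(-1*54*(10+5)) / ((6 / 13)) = -1755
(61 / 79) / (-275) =-61 / 21725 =-0.00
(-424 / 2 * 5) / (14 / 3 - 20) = 1590 / 23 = 69.13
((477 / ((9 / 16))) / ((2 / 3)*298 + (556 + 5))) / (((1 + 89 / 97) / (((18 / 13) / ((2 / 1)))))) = 6984 / 17329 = 0.40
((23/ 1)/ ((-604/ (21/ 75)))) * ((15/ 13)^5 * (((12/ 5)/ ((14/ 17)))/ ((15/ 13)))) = -475065/ 8625422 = -0.06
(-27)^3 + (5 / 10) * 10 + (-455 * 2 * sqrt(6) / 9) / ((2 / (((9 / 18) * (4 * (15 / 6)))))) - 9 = -19687 - 2275 * sqrt(6) / 9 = -20306.18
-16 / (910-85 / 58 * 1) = -928 / 52695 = -0.02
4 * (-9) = -36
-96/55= -1.75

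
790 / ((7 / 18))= 14220 / 7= 2031.43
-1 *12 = -12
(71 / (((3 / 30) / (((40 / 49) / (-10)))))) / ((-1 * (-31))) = -2840 / 1519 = -1.87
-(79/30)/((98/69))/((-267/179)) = 325243/261660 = 1.24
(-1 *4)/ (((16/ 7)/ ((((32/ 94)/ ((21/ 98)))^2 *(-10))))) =878080/ 19881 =44.17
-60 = -60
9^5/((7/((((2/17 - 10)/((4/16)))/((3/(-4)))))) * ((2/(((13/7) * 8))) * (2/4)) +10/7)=1834140672/44651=41077.26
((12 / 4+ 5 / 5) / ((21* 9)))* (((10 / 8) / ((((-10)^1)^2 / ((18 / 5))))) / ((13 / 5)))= 0.00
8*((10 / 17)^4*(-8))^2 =51200000000 / 6975757441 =7.34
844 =844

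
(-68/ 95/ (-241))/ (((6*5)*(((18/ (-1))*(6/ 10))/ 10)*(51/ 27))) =-2/ 41211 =-0.00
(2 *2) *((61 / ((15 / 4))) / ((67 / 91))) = 88816 / 1005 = 88.37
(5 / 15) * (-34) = -34 / 3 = -11.33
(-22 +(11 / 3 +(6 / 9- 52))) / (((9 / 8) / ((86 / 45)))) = -143792 / 1215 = -118.35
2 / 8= 1 / 4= 0.25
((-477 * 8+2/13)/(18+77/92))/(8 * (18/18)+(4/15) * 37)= -17114070/1509443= -11.34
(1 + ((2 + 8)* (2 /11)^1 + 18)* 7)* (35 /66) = 53795 /726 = 74.10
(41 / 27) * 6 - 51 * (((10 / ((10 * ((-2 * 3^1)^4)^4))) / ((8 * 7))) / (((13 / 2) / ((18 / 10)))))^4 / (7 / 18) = 125103990230668694783380808870764643300118301054850826239983 / 13730925757024612842078381461425387679281276945044602880000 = 9.11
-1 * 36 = -36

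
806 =806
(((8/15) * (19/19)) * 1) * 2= 16/15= 1.07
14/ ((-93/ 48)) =-7.23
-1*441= -441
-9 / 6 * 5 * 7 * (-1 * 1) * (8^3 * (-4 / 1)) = -107520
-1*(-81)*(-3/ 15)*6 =-486/ 5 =-97.20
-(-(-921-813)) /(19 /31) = -53754 /19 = -2829.16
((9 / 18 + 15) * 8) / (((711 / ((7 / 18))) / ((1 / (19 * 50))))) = 217 / 3039525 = 0.00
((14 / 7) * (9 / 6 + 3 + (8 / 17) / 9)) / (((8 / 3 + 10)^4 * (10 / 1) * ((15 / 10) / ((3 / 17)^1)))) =12537 / 3013021520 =0.00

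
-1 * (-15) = 15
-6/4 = -3/2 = -1.50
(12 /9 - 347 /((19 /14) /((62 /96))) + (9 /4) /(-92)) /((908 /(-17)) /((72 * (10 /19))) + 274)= -876256245 /1458053996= -0.60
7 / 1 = 7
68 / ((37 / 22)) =1496 / 37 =40.43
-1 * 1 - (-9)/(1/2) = 17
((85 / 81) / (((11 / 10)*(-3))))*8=-6800 / 2673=-2.54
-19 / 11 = -1.73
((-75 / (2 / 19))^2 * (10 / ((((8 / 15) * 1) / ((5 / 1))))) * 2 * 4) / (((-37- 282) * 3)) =-397849.73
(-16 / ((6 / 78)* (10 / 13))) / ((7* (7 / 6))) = -8112 / 245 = -33.11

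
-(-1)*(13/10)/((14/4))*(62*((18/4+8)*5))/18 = 10075/126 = 79.96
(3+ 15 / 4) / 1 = 27 / 4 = 6.75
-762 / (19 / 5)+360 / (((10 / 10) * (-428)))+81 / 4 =-1472847 / 8132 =-181.12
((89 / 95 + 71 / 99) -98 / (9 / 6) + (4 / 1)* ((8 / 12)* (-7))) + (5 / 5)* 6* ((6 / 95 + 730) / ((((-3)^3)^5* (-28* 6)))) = -246949148125 / 2998921563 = -82.35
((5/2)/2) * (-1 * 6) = -15/2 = -7.50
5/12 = 0.42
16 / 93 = 0.17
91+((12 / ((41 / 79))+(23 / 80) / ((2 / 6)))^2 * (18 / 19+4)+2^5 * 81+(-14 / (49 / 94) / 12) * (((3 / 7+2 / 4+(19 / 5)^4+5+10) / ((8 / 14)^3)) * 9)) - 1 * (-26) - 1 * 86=-23967333245471 / 1277560000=-18760.24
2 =2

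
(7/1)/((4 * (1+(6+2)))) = 7/36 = 0.19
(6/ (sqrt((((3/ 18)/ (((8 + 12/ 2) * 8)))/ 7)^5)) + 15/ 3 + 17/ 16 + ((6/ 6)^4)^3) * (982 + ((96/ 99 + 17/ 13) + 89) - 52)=3094279/ 429 + 542904775999488 * sqrt(6)/ 143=9299578189861.34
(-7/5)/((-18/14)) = 49/45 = 1.09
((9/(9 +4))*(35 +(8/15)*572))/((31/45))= 137727/403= 341.75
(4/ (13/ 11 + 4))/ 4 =11/ 57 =0.19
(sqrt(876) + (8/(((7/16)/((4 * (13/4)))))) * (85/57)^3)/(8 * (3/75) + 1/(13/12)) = 325 * sqrt(219)/202 + 83029700000/130931451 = 657.96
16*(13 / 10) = 104 / 5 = 20.80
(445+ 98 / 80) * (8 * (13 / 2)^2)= 150824.05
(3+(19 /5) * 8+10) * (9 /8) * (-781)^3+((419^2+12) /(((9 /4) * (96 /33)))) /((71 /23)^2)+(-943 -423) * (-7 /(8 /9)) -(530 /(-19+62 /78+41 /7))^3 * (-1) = -202116628618680197642388689 /8689713715856295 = -23259296592.23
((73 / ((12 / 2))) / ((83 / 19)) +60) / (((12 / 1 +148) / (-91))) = -2845297 / 79680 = -35.71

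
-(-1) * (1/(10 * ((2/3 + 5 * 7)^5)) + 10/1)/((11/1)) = 0.91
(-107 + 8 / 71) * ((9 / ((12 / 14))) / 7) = -22767 / 142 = -160.33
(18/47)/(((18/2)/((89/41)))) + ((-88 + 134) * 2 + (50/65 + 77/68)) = 160115695/1703468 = 93.99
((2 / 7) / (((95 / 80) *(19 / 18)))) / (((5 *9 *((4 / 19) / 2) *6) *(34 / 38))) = 16 / 1785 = 0.01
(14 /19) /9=14 /171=0.08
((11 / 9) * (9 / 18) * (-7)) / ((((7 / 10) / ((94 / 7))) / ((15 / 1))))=-25850 / 21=-1230.95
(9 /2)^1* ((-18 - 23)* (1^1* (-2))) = 369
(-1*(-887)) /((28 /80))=2534.29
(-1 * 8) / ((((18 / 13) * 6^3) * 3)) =-13 / 1458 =-0.01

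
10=10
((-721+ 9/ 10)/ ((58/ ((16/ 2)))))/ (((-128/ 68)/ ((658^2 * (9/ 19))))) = 6276570867/ 580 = 10821673.91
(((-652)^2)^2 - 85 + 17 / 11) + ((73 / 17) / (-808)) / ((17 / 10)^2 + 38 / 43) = 110769856953759424819 / 612958698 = 180713410732.54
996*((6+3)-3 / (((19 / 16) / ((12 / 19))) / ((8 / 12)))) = 2853540 / 361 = 7904.54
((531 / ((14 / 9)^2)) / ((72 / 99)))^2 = 223843480641 / 2458624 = 91044.21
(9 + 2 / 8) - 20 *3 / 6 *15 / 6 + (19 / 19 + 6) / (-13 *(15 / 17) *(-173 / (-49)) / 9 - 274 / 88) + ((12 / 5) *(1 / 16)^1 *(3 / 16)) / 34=-151819539153 / 9108115840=-16.67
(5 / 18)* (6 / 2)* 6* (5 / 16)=25 / 16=1.56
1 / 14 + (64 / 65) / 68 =1329 / 15470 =0.09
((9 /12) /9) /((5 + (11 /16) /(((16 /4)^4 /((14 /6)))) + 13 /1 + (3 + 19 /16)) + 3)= 0.00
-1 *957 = -957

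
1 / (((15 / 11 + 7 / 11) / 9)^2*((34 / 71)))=5751 / 136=42.29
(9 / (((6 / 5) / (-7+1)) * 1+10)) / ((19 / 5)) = 225 / 931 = 0.24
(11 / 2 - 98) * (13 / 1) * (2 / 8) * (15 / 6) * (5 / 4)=-60125 / 64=-939.45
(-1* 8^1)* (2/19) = -16/19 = -0.84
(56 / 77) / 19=8 / 209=0.04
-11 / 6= -1.83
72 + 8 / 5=368 / 5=73.60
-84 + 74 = -10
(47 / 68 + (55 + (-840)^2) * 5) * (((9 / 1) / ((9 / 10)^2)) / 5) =133290415 / 17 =7840612.65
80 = 80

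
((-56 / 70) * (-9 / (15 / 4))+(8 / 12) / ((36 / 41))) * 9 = 24.11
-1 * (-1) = 1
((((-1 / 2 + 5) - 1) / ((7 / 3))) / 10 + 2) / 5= 43 / 100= 0.43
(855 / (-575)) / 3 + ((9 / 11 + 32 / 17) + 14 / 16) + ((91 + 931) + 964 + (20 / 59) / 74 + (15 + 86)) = 784959060169 / 375563320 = 2090.08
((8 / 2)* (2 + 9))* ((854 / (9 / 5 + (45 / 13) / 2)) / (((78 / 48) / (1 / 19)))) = 344.69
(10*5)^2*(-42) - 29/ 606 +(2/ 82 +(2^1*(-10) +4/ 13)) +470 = -33769349095/ 322998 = -104549.72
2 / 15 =0.13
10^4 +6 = 10006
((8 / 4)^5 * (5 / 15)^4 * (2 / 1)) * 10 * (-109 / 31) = -69760 / 2511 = -27.78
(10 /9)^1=10 /9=1.11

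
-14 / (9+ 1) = -7 / 5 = -1.40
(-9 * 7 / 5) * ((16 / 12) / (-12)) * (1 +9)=14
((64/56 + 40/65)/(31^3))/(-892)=-40/604548763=-0.00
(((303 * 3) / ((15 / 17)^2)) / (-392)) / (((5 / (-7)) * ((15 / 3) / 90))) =262701 / 3500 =75.06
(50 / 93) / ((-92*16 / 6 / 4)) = -0.01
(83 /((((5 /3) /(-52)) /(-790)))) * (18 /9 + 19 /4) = 13809042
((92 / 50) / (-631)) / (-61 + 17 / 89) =2047 / 42687150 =0.00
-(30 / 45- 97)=289 / 3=96.33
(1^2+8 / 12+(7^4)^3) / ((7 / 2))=83047723216 / 21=3954653486.48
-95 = -95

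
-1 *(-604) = 604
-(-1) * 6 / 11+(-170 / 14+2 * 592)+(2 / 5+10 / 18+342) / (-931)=540126112 / 460845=1172.03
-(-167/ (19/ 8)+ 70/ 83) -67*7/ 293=31360881/ 462061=67.87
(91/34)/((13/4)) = 14/17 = 0.82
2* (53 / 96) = 53 / 48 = 1.10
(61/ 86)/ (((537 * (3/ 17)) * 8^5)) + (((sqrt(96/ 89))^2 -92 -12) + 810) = 285694354483333/ 404048904192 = 707.08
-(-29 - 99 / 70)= 2129 / 70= 30.41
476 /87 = 5.47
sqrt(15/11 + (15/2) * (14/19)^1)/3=0.87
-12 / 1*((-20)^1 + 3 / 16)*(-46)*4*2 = -87492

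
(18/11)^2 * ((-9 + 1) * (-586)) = 1518912/121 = 12552.99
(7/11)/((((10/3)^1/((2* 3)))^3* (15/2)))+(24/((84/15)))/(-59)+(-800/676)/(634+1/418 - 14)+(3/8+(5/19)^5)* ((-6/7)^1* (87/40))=-395795193574022138959/1407664145556849180000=-0.28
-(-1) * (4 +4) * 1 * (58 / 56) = 58 / 7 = 8.29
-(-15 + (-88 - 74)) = 177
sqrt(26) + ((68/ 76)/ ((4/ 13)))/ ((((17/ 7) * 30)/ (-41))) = -3731/ 2280 + sqrt(26) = 3.46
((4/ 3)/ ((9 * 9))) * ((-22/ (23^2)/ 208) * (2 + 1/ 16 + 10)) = -2123/ 53475552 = -0.00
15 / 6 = 5 / 2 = 2.50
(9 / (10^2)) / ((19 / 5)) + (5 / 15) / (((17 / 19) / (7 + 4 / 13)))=691867 / 251940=2.75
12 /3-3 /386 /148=228509 /57128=4.00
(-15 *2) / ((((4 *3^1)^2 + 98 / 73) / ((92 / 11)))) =-20148 / 11671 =-1.73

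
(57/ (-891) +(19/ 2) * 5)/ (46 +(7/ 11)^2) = 309947/ 303210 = 1.02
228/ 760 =3/ 10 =0.30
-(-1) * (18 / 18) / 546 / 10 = 1 / 5460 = 0.00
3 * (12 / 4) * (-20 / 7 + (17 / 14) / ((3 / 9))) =99 / 14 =7.07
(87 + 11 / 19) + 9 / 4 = 6827 / 76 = 89.83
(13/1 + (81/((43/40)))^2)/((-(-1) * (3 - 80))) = -73.90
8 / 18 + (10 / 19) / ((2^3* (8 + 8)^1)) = 0.45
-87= -87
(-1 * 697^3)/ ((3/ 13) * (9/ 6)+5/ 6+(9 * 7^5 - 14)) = -13205746047/ 5898757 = -2238.73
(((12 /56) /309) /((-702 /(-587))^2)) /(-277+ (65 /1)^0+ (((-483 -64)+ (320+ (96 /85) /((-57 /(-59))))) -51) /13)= -556478935 /341192253637872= -0.00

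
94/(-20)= -47/10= -4.70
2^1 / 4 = 1 / 2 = 0.50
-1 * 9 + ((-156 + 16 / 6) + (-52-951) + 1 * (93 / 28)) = -97609 / 84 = -1162.01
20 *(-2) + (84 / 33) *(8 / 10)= -2088 / 55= -37.96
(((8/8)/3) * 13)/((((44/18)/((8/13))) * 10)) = 6/55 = 0.11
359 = 359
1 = 1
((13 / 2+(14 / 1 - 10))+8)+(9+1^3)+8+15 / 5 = 79 / 2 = 39.50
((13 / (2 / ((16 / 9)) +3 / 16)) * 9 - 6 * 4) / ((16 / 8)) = 228 / 7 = 32.57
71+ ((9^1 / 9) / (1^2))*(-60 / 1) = 11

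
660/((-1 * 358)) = -330/179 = -1.84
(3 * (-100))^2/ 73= 1232.88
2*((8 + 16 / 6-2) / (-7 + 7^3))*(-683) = -8879 / 252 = -35.23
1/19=0.05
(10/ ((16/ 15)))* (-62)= -2325/ 4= -581.25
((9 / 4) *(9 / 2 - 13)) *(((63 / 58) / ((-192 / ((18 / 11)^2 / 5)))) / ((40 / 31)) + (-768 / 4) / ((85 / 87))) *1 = 675245218563 / 179660800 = 3758.44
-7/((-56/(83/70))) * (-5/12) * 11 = -913/1344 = -0.68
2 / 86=1 / 43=0.02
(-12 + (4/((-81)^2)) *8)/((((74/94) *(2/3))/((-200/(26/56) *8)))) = 82855360000/1051947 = 78763.82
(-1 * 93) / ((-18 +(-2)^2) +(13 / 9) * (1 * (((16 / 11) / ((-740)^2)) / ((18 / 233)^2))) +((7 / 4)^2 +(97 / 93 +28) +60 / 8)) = -12659842285200 / 3485697489793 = -3.63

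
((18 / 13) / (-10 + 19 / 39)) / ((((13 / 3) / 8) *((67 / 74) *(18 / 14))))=-10656 / 46163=-0.23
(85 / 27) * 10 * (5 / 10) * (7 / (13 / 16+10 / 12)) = 47600 / 711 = 66.95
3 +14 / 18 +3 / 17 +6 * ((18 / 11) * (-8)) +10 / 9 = -123667 / 1683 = -73.48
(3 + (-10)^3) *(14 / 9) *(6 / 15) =-27916 / 45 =-620.36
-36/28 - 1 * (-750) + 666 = 9903/7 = 1414.71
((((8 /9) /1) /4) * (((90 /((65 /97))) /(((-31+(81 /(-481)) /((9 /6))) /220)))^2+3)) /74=2693254968097 /994343439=2708.58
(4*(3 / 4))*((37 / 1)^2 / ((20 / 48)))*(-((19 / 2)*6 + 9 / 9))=-571694.40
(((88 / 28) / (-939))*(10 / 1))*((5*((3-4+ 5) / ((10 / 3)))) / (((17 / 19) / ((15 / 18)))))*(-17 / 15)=4180 / 19719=0.21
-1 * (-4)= 4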